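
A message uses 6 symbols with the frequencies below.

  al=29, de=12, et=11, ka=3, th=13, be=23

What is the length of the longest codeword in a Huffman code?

3

Merge the two lowest-weight nodes at each step:
ka(3) + et(11) → 14
de(12) + th(13) → 25
14 + be(23) → 37
25 + al(29) → 54
37 + 54 → 91
The rarest symbols sit at the bottom; the longest codeword is 3 bits.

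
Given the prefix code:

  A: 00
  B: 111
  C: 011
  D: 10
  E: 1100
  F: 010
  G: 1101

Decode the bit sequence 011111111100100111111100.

Read left to right; each codeword is recognised as soon as it completes (prefix code):
  011→C | 111→B | 111→B | 10→D | 010→F | 011→C | 111→B | 1100→E
Decoded message: CBBDFCBE

CBBDFCBE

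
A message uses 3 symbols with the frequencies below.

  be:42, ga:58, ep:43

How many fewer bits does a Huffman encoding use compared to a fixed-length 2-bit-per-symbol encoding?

Fixed-length: 2 bits × 143 symbols = 286 bits.
Huffman merges:
combine be(42), ep(43) → 85
combine ga(58), 85 → 143
Huffman total = 85 + 143 = 228 bits.
Saving = 286 − 228 = 58 bits.

58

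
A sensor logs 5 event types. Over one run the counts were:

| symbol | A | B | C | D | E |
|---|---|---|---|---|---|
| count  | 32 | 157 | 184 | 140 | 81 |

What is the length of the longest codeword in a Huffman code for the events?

Merge the two lowest-weight nodes at each step:
merge A(32) and E(81): 113
merge 113 and D(140): 253
merge B(157) and C(184): 341
merge 253 and 341: 594
The rarest symbols sit at the bottom; the longest codeword is 3 bits.

3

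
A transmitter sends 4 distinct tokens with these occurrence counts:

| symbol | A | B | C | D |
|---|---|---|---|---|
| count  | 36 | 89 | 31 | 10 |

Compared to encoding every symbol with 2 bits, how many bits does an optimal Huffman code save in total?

Fixed-length: 2 bits × 166 symbols = 332 bits.
Huffman merges:
merge D(10) and C(31): 41
merge A(36) and 41: 77
merge 77 and B(89): 166
Huffman total = 41 + 77 + 166 = 284 bits.
Saving = 332 − 284 = 48 bits.

48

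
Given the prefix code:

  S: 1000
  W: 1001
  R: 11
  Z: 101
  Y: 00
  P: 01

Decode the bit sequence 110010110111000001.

Read left to right; each codeword is recognised as soon as it completes (prefix code):
  11→R | 00→Y | 101→Z | 101→Z | 11→R | 00→Y | 00→Y | 01→P
Decoded message: RYZZRYYP

RYZZRYYP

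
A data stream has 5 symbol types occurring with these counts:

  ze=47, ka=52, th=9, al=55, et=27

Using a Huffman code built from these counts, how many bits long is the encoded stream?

Greedily combine the two least-frequent nodes:
th(9) + et(27) → 36
36 + ze(47) → 83
ka(52) + al(55) → 107
83 + 107 → 190
The encoded length is the sum of every internal node's weight: 36 + 83 + 107 + 190 = 416 bits.

416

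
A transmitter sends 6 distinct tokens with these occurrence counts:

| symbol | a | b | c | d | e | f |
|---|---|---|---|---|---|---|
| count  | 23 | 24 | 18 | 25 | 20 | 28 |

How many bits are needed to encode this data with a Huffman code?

Build the Huffman tree bottom-up:
merge c(18) and e(20): 38
merge a(23) and b(24): 47
merge d(25) and f(28): 53
merge 38 and 47: 85
merge 53 and 85: 138
The encoded length is the sum of every internal node's weight: 38 + 47 + 53 + 85 + 138 = 361 bits.

361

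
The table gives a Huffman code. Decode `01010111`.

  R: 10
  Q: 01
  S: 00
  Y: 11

Read left to right; each codeword is recognised as soon as it completes (prefix code):
  01→Q | 01→Q | 01→Q | 11→Y
Decoded message: QQQY

QQQY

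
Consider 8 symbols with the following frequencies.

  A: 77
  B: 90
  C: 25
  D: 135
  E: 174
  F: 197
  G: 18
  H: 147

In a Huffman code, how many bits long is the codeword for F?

Build the tree from the bottom:
G(18) + C(25) → 43
43 + A(77) → 120
B(90) + 120 → 210
D(135) + H(147) → 282
E(174) + F(197) → 371
210 + 282 → 492
371 + 492 → 863
F's leaf is at depth 2, giving a 2-bit codeword.

2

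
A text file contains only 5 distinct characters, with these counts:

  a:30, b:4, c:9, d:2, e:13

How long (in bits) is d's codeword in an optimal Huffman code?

Build the tree from the bottom:
merge d(2) and b(4): 6
merge 6 and c(9): 15
merge e(13) and 15: 28
merge 28 and a(30): 58
d's leaf is at depth 4, giving a 4-bit codeword.

4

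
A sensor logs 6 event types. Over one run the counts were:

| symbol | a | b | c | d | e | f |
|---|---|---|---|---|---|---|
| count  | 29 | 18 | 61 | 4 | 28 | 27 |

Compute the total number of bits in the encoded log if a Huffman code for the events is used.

Greedily combine the two least-frequent nodes:
d(4) + b(18) → 22
22 + f(27) → 49
e(28) + a(29) → 57
49 + 57 → 106
c(61) + 106 → 167
The encoded length is the sum of every internal node's weight: 22 + 49 + 57 + 106 + 167 = 401 bits.

401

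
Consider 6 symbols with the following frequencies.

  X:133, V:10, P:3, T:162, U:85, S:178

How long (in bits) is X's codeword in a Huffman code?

2

Huffman merges, smallest pair first:
P(3) + V(10) → 13
13 + U(85) → 98
98 + X(133) → 231
T(162) + S(178) → 340
231 + 340 → 571
The subtree containing X is merged 2 times, so code length = 2.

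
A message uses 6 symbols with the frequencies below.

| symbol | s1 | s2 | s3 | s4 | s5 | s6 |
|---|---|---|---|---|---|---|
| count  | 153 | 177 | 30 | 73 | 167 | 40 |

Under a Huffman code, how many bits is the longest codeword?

Merge the two lowest-weight nodes at each step:
combine s3(30), s6(40) → 70
combine 70, s4(73) → 143
combine 143, s1(153) → 296
combine s5(167), s2(177) → 344
combine 296, 344 → 640
Maximum depth reached is 4.

4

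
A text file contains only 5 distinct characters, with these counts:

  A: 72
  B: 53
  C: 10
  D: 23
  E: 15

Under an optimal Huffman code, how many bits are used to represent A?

1

Repeatedly merge the two smallest:
C(10) + E(15) → 25
D(23) + 25 → 48
48 + B(53) → 101
A(72) + 101 → 173
A is a child of the root — depth 1, so its codeword is a single bit.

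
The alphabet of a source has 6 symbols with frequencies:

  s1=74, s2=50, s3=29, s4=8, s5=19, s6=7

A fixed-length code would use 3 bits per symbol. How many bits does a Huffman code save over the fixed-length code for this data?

149

Fixed-length: 3 bits × 187 symbols = 561 bits.
Huffman merges:
s6(7) + s4(8) → 15
15 + s5(19) → 34
s3(29) + 34 → 63
s2(50) + 63 → 113
s1(74) + 113 → 187
Huffman total = 15 + 34 + 63 + 113 + 187 = 412 bits.
Saving = 561 − 412 = 149 bits.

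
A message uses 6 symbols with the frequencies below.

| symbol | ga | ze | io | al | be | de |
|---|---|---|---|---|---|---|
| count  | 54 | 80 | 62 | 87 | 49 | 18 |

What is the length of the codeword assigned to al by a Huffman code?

Huffman merges, smallest pair first:
de(18) + be(49) → 67
ga(54) + io(62) → 116
67 + ze(80) → 147
al(87) + 116 → 203
147 + 203 → 350
al's leaf is at depth 2, giving a 2-bit codeword.

2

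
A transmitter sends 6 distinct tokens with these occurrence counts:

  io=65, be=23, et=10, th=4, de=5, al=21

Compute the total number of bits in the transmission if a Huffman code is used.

259

Greedily combine the two least-frequent nodes:
merge th(4) and de(5): 9
merge 9 and et(10): 19
merge 19 and al(21): 40
merge be(23) and 40: 63
merge 63 and io(65): 128
The encoded length is the sum of every internal node's weight: 9 + 19 + 40 + 63 + 128 = 259 bits.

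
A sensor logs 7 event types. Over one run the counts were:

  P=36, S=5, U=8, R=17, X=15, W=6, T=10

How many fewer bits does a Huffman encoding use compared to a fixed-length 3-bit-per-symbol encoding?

Fixed-length: 3 bits × 97 symbols = 291 bits.
Huffman merges:
merge S(5) and W(6): 11
merge U(8) and T(10): 18
merge 11 and X(15): 26
merge R(17) and 18: 35
merge 26 and 35: 61
merge P(36) and 61: 97
Huffman total = 11 + 18 + 26 + 35 + 61 + 97 = 248 bits.
Saving = 291 − 248 = 43 bits.

43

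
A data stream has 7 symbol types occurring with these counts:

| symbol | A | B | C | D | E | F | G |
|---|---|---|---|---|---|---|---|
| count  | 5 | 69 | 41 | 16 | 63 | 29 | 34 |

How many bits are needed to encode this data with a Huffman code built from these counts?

660

Merge the two smallest weights repeatedly:
merge A(5) and D(16): 21
merge 21 and F(29): 50
merge G(34) and C(41): 75
merge 50 and E(63): 113
merge B(69) and 75: 144
merge 113 and 144: 257
The encoded length is the sum of every internal node's weight: 21 + 50 + 75 + 113 + 144 + 257 = 660 bits.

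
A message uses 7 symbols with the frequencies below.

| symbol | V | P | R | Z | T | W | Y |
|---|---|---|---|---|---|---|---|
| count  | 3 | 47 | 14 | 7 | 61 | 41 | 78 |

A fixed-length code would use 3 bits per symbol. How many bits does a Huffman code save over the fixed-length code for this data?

Fixed-length: 3 bits × 251 symbols = 753 bits.
Huffman merges:
V(3) + Z(7) → 10
10 + R(14) → 24
24 + W(41) → 65
P(47) + T(61) → 108
65 + Y(78) → 143
108 + 143 → 251
Huffman total = 10 + 24 + 65 + 108 + 143 + 251 = 601 bits.
Saving = 753 − 601 = 152 bits.

152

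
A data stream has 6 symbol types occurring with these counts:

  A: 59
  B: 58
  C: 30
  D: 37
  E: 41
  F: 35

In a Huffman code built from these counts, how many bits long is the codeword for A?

2

Huffman merges, smallest pair first:
C(30) + F(35) → 65
D(37) + E(41) → 78
B(58) + A(59) → 117
65 + 78 → 143
117 + 143 → 260
The subtree containing A is merged 2 times, so code length = 2.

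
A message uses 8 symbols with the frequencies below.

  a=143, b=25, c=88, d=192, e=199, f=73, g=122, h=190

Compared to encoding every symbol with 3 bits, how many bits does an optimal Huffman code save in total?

Fixed-length: 3 bits × 1032 symbols = 3096 bits.
Huffman merges:
merge b(25) and f(73): 98
merge c(88) and 98: 186
merge g(122) and a(143): 265
merge 186 and h(190): 376
merge d(192) and e(199): 391
merge 265 and 376: 641
merge 391 and 641: 1032
Huffman total = 98 + 186 + 265 + 376 + 391 + 641 + 1032 = 2989 bits.
Saving = 3096 − 2989 = 107 bits.

107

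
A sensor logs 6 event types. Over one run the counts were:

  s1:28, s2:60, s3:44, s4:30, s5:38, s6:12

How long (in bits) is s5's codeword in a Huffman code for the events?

3

Build the tree from the bottom:
combine s6(12), s1(28) → 40
combine s4(30), s5(38) → 68
combine 40, s3(44) → 84
combine s2(60), 68 → 128
combine 84, 128 → 212
s5's leaf is at depth 3, giving a 3-bit codeword.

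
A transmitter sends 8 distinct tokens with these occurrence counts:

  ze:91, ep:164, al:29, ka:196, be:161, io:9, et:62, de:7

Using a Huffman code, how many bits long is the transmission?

1804

Greedily combine the two least-frequent nodes:
merge de(7) and io(9): 16
merge 16 and al(29): 45
merge 45 and et(62): 107
merge ze(91) and 107: 198
merge be(161) and ep(164): 325
merge ka(196) and 198: 394
merge 325 and 394: 719
The encoded length is the sum of every internal node's weight: 16 + 45 + 107 + 198 + 325 + 394 + 719 = 1804 bits.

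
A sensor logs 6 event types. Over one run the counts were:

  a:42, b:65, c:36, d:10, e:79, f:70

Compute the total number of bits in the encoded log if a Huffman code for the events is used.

738

Build the Huffman tree bottom-up:
merge d(10) and c(36): 46
merge a(42) and 46: 88
merge b(65) and f(70): 135
merge e(79) and 88: 167
merge 135 and 167: 302
Total encoded bits = sum of merged weights = 46 + 88 + 135 + 167 + 302 = 738.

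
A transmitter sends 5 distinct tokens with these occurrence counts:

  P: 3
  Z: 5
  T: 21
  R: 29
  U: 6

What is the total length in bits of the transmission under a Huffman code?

Merge the two smallest weights repeatedly:
P(3) + Z(5) → 8
U(6) + 8 → 14
14 + T(21) → 35
R(29) + 35 → 64
Total encoded bits = sum of merged weights = 8 + 14 + 35 + 64 = 121.

121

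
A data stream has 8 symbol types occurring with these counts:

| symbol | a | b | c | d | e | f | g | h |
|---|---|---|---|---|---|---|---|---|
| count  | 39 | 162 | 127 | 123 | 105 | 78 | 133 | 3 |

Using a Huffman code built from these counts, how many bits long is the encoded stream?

2177

Merge the two smallest weights repeatedly:
h(3) + a(39) → 42
42 + f(78) → 120
e(105) + 120 → 225
d(123) + c(127) → 250
g(133) + b(162) → 295
225 + 250 → 475
295 + 475 → 770
The encoded length is the sum of every internal node's weight: 42 + 120 + 225 + 250 + 295 + 475 + 770 = 2177 bits.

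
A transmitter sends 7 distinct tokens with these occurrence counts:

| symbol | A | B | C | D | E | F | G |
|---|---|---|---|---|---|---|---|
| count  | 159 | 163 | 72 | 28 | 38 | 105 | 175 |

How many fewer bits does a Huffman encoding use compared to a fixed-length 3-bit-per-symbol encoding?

Fixed-length: 3 bits × 740 symbols = 2220 bits.
Huffman merges:
D(28) + E(38) → 66
66 + C(72) → 138
F(105) + 138 → 243
A(159) + B(163) → 322
G(175) + 243 → 418
322 + 418 → 740
Huffman total = 66 + 138 + 243 + 322 + 418 + 740 = 1927 bits.
Saving = 2220 − 1927 = 293 bits.

293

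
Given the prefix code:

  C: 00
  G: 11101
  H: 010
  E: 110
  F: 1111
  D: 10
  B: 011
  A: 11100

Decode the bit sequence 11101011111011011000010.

GBGDECH

Read left to right; each codeword is recognised as soon as it completes (prefix code):
  11101→G | 011→B | 11101→G | 10→D | 110→E | 00→C | 010→H
Decoded message: GBGDECH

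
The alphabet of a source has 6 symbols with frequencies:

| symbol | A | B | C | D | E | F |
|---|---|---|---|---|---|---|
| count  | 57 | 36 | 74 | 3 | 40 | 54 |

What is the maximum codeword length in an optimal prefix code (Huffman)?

4

Merge the two lowest-weight nodes at each step:
combine D(3), B(36) → 39
combine 39, E(40) → 79
combine F(54), A(57) → 111
combine C(74), 79 → 153
combine 111, 153 → 264
The first pair merged (D, B) ends up deepest, at depth 4.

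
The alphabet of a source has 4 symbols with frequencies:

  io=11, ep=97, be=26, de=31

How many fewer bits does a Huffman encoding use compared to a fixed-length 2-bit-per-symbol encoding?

60

Fixed-length: 2 bits × 165 symbols = 330 bits.
Huffman merges:
combine io(11), be(26) → 37
combine de(31), 37 → 68
combine 68, ep(97) → 165
Huffman total = 37 + 68 + 165 = 270 bits.
Saving = 330 − 270 = 60 bits.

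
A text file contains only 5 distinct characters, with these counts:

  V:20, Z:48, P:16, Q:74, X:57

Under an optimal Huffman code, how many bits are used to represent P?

3

Repeatedly merge the two smallest:
P(16) + V(20) → 36
36 + Z(48) → 84
X(57) + Q(74) → 131
84 + 131 → 215
P's leaf is at depth 3, giving a 3-bit codeword.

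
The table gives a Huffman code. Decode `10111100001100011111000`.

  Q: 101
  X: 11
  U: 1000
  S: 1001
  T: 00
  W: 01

QXUWUXXU

Read left to right; each codeword is recognised as soon as it completes (prefix code):
  101→Q | 11→X | 1000→U | 01→W | 1000→U | 11→X | 11→X | 1000→U
Decoded message: QXUWUXXU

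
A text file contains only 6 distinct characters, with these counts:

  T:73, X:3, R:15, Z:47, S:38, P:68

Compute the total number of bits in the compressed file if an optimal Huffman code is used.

562

Merge the two smallest weights repeatedly:
combine X(3), R(15) → 18
combine 18, S(38) → 56
combine Z(47), 56 → 103
combine P(68), T(73) → 141
combine 103, 141 → 244
The encoded length is the sum of every internal node's weight: 18 + 56 + 103 + 141 + 244 = 562 bits.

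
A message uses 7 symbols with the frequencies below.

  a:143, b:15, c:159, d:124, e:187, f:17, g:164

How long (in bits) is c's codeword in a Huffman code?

2

Huffman merges, smallest pair first:
combine b(15), f(17) → 32
combine 32, d(124) → 156
combine a(143), 156 → 299
combine c(159), g(164) → 323
combine e(187), 299 → 486
combine 323, 486 → 809
c sits 2 levels below the root, so its codeword is 2 bits.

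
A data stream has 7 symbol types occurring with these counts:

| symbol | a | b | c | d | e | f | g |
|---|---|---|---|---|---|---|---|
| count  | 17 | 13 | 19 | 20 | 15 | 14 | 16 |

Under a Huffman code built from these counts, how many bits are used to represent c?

Huffman merges, smallest pair first:
combine b(13), f(14) → 27
combine e(15), g(16) → 31
combine a(17), c(19) → 36
combine d(20), 27 → 47
combine 31, 36 → 67
combine 47, 67 → 114
c's leaf is at depth 3, giving a 3-bit codeword.

3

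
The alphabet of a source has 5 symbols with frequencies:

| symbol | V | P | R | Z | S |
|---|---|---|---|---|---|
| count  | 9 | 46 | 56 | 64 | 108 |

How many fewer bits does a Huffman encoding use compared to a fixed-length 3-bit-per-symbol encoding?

228

Fixed-length: 3 bits × 283 symbols = 849 bits.
Huffman merges:
merge V(9) and P(46): 55
merge 55 and R(56): 111
merge Z(64) and S(108): 172
merge 111 and 172: 283
Huffman total = 55 + 111 + 172 + 283 = 621 bits.
Saving = 849 − 621 = 228 bits.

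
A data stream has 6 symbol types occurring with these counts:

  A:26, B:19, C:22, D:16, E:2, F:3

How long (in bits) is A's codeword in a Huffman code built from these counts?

Build the tree from the bottom:
combine E(2), F(3) → 5
combine 5, D(16) → 21
combine B(19), 21 → 40
combine C(22), A(26) → 48
combine 40, 48 → 88
The subtree containing A is merged 2 times, so code length = 2.

2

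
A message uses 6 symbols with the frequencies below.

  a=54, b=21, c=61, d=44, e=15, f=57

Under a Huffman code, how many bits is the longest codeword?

4

Merge the two lowest-weight nodes at each step:
e(15) + b(21) → 36
36 + d(44) → 80
a(54) + f(57) → 111
c(61) + 80 → 141
111 + 141 → 252
Maximum depth reached is 4.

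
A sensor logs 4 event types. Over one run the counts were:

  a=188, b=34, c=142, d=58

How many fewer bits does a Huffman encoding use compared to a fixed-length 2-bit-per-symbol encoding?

Fixed-length: 2 bits × 422 symbols = 844 bits.
Huffman merges:
merge b(34) and d(58): 92
merge 92 and c(142): 234
merge a(188) and 234: 422
Huffman total = 92 + 234 + 422 = 748 bits.
Saving = 844 − 748 = 96 bits.

96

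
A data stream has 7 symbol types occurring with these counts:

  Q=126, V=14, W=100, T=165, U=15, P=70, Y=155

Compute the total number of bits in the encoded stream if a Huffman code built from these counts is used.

1617

Merge the two smallest weights repeatedly:
merge V(14) and U(15): 29
merge 29 and P(70): 99
merge 99 and W(100): 199
merge Q(126) and Y(155): 281
merge T(165) and 199: 364
merge 281 and 364: 645
Each symbol's bit-cost is frequency × depth; summing gives 1617 bits (equivalently 29 + 99 + 199 + 281 + 364 + 645).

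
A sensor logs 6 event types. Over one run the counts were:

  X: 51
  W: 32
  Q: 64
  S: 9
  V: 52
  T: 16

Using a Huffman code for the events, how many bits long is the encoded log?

530

Build the Huffman tree bottom-up:
merge S(9) and T(16): 25
merge 25 and W(32): 57
merge X(51) and V(52): 103
merge 57 and Q(64): 121
merge 103 and 121: 224
Total encoded bits = sum of merged weights = 25 + 57 + 103 + 121 + 224 = 530.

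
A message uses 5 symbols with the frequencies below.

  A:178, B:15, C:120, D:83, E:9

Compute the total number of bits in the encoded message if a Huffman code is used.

Greedily combine the two least-frequent nodes:
combine E(9), B(15) → 24
combine 24, D(83) → 107
combine 107, C(120) → 227
combine A(178), 227 → 405
Each symbol's bit-cost is frequency × depth; summing gives 763 bits (equivalently 24 + 107 + 227 + 405).

763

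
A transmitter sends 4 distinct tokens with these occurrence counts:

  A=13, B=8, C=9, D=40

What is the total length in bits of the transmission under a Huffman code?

Greedily combine the two least-frequent nodes:
combine B(8), C(9) → 17
combine A(13), 17 → 30
combine 30, D(40) → 70
The encoded length is the sum of every internal node's weight: 17 + 30 + 70 = 117 bits.

117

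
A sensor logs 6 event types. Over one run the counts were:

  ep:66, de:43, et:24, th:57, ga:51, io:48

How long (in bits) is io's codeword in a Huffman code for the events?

3

Huffman merges, smallest pair first:
et(24) + de(43) → 67
io(48) + ga(51) → 99
th(57) + ep(66) → 123
67 + 99 → 166
123 + 166 → 289
io sits 3 levels below the root, so its codeword is 3 bits.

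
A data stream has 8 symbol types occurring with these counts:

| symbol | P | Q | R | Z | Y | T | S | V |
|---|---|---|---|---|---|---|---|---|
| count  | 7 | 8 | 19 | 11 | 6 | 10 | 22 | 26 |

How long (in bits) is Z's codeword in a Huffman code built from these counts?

3

Huffman merges, smallest pair first:
Y(6) + P(7) → 13
Q(8) + T(10) → 18
Z(11) + 13 → 24
18 + R(19) → 37
S(22) + 24 → 46
V(26) + 37 → 63
46 + 63 → 109
Z sits 3 levels below the root, so its codeword is 3 bits.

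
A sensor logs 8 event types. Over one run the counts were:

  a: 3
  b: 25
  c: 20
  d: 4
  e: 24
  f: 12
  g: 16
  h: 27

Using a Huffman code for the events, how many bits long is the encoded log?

Greedily combine the two least-frequent nodes:
combine a(3), d(4) → 7
combine 7, f(12) → 19
combine g(16), 19 → 35
combine c(20), e(24) → 44
combine b(25), h(27) → 52
combine 35, 44 → 79
combine 52, 79 → 131
Total encoded bits = sum of merged weights = 7 + 19 + 35 + 44 + 52 + 79 + 131 = 367.

367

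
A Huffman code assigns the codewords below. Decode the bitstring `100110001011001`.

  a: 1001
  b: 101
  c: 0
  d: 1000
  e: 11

adba

Read left to right; each codeword is recognised as soon as it completes (prefix code):
  1001→a | 1000→d | 101→b | 1001→a
Decoded message: adba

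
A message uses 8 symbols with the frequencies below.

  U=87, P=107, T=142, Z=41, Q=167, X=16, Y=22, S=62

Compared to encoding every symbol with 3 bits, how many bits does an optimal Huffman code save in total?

Fixed-length: 3 bits × 644 symbols = 1932 bits.
Huffman merges:
X(16) + Y(22) → 38
38 + Z(41) → 79
S(62) + 79 → 141
U(87) + P(107) → 194
141 + T(142) → 283
Q(167) + 194 → 361
283 + 361 → 644
Huffman total = 38 + 79 + 141 + 194 + 283 + 361 + 644 = 1740 bits.
Saving = 1932 − 1740 = 192 bits.

192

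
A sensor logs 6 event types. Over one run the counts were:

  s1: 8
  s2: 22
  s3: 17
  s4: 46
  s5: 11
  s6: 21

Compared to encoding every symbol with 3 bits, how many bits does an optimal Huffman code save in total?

73

Fixed-length: 3 bits × 125 symbols = 375 bits.
Huffman merges:
combine s1(8), s5(11) → 19
combine s3(17), 19 → 36
combine s6(21), s2(22) → 43
combine 36, 43 → 79
combine s4(46), 79 → 125
Huffman total = 19 + 36 + 43 + 79 + 125 = 302 bits.
Saving = 375 − 302 = 73 bits.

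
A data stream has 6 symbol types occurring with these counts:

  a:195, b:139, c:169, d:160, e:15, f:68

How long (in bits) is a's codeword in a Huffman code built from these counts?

Build the tree from the bottom:
merge e(15) and f(68): 83
merge 83 and b(139): 222
merge d(160) and c(169): 329
merge a(195) and 222: 417
merge 329 and 417: 746
The subtree containing a is merged 2 times, so code length = 2.

2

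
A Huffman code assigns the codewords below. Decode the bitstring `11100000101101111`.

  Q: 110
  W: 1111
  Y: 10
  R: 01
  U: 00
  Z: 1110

Read left to right; each codeword is recognised as soon as it completes (prefix code):
  1110→Z | 00→U | 00→U | 10→Y | 110→Q | 1111→W
Decoded message: ZUUYQW

ZUUYQW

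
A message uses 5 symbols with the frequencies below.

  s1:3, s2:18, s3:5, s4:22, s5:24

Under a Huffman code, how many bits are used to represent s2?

2

Repeatedly merge the two smallest:
combine s1(3), s3(5) → 8
combine 8, s2(18) → 26
combine s4(22), s5(24) → 46
combine 26, 46 → 72
s2 sits 2 levels below the root, so its codeword is 2 bits.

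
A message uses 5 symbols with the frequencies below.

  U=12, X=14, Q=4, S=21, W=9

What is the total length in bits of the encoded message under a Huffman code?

Greedily combine the two least-frequent nodes:
Q(4) + W(9) → 13
U(12) + 13 → 25
X(14) + S(21) → 35
25 + 35 → 60
Total encoded bits = sum of merged weights = 13 + 25 + 35 + 60 = 133.

133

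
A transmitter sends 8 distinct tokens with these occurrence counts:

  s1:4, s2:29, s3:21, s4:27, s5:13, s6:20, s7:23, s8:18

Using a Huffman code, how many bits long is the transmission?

453

Merge the two smallest weights repeatedly:
s1(4) + s5(13) → 17
17 + s8(18) → 35
s6(20) + s3(21) → 41
s7(23) + s4(27) → 50
s2(29) + 35 → 64
41 + 50 → 91
64 + 91 → 155
Total encoded bits = sum of merged weights = 17 + 35 + 41 + 50 + 64 + 91 + 155 = 453.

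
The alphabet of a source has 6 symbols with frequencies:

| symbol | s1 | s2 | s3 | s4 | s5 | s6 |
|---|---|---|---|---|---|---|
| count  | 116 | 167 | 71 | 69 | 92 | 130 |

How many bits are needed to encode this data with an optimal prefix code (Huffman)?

Merge the two smallest weights repeatedly:
s4(69) + s3(71) → 140
s5(92) + s1(116) → 208
s6(130) + 140 → 270
s2(167) + 208 → 375
270 + 375 → 645
Each symbol's bit-cost is frequency × depth; summing gives 1638 bits (equivalently 140 + 208 + 270 + 375 + 645).

1638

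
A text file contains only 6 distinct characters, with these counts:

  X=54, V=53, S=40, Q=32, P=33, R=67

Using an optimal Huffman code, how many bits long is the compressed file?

716

Build the Huffman tree bottom-up:
Q(32) + P(33) → 65
S(40) + V(53) → 93
X(54) + 65 → 119
R(67) + 93 → 160
119 + 160 → 279
The encoded length is the sum of every internal node's weight: 65 + 93 + 119 + 160 + 279 = 716 bits.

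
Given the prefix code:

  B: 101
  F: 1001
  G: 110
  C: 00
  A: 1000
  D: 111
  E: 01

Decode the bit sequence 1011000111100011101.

Read left to right; each codeword is recognised as soon as it completes (prefix code):
  101→B | 1000→A | 111→D | 1000→A | 111→D | 01→E
Decoded message: BADADE

BADADE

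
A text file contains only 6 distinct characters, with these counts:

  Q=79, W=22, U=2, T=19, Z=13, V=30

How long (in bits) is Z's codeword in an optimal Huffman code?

Build the tree from the bottom:
merge U(2) and Z(13): 15
merge 15 and T(19): 34
merge W(22) and V(30): 52
merge 34 and 52: 86
merge Q(79) and 86: 165
Z sits 4 levels below the root, so its codeword is 4 bits.

4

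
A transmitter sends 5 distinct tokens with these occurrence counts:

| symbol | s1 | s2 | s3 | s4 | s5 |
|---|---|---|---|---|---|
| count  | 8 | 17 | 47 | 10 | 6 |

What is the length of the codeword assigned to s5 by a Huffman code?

Huffman merges, smallest pair first:
combine s5(6), s1(8) → 14
combine s4(10), 14 → 24
combine s2(17), 24 → 41
combine 41, s3(47) → 88
s5's leaf is at depth 4, giving a 4-bit codeword.

4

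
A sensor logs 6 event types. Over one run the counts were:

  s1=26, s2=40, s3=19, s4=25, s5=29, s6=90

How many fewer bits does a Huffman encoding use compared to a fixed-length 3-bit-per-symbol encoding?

136

Fixed-length: 3 bits × 229 symbols = 687 bits.
Huffman merges:
combine s3(19), s4(25) → 44
combine s1(26), s5(29) → 55
combine s2(40), 44 → 84
combine 55, 84 → 139
combine s6(90), 139 → 229
Huffman total = 44 + 55 + 84 + 139 + 229 = 551 bits.
Saving = 687 − 551 = 136 bits.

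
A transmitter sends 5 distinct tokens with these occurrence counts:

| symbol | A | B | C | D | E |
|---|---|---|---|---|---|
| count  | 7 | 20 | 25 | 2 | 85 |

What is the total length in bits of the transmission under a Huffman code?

Build the Huffman tree bottom-up:
D(2) + A(7) → 9
9 + B(20) → 29
C(25) + 29 → 54
54 + E(85) → 139
The encoded length is the sum of every internal node's weight: 9 + 29 + 54 + 139 = 231 bits.

231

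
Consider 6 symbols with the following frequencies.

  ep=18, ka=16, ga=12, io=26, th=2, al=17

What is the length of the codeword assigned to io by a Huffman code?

2

Huffman merges, smallest pair first:
merge th(2) and ga(12): 14
merge 14 and ka(16): 30
merge al(17) and ep(18): 35
merge io(26) and 30: 56
merge 35 and 56: 91
io sits 2 levels below the root, so its codeword is 2 bits.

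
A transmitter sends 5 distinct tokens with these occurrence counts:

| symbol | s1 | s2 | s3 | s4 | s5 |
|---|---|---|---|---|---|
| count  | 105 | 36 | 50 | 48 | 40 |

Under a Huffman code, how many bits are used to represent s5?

3

Huffman merges, smallest pair first:
merge s2(36) and s5(40): 76
merge s4(48) and s3(50): 98
merge 76 and 98: 174
merge s1(105) and 174: 279
The subtree containing s5 is merged 3 times, so code length = 3.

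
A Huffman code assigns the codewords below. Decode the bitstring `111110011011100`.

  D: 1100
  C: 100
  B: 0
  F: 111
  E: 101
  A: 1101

Read left to right; each codeword is recognised as soon as it completes (prefix code):
  111→F | 1100→D | 1101→A | 1100→D
Decoded message: FDAD

FDAD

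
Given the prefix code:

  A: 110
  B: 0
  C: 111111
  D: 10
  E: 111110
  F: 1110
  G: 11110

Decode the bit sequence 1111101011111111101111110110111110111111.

EDCFCBAEC

Read left to right; each codeword is recognised as soon as it completes (prefix code):
  111110→E | 10→D | 111111→C | 1110→F | 111111→C | 0→B | 110→A | 111110→E | 111111→C
Decoded message: EDCFCBAEC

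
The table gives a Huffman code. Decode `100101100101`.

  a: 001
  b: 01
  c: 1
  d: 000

Read left to right; each codeword is recognised as soon as it completes (prefix code):
  1→c | 001→a | 01→b | 1→c | 001→a | 01→b
Decoded message: cabcab

cabcab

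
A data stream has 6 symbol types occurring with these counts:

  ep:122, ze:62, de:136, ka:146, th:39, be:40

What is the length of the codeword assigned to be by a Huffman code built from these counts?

4

Build the tree from the bottom:
th(39) + be(40) → 79
ze(62) + 79 → 141
ep(122) + de(136) → 258
141 + ka(146) → 287
258 + 287 → 545
The subtree containing be is merged 4 times, so code length = 4.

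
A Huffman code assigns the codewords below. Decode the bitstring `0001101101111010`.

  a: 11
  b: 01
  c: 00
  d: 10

cbdabadd

Read left to right; each codeword is recognised as soon as it completes (prefix code):
  00→c | 01→b | 10→d | 11→a | 01→b | 11→a | 10→d | 10→d
Decoded message: cbdabadd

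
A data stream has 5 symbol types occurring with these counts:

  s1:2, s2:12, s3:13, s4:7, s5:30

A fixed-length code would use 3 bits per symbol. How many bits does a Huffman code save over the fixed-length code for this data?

Fixed-length: 3 bits × 64 symbols = 192 bits.
Huffman merges:
merge s1(2) and s4(7): 9
merge 9 and s2(12): 21
merge s3(13) and 21: 34
merge s5(30) and 34: 64
Huffman total = 9 + 21 + 34 + 64 = 128 bits.
Saving = 192 − 128 = 64 bits.

64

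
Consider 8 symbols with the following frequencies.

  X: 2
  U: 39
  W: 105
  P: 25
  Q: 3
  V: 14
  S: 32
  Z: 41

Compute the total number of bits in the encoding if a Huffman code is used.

641

Build the Huffman tree bottom-up:
merge X(2) and Q(3): 5
merge 5 and V(14): 19
merge 19 and P(25): 44
merge S(32) and U(39): 71
merge Z(41) and 44: 85
merge 71 and 85: 156
merge W(105) and 156: 261
Total encoded bits = sum of merged weights = 5 + 19 + 44 + 71 + 85 + 156 + 261 = 641.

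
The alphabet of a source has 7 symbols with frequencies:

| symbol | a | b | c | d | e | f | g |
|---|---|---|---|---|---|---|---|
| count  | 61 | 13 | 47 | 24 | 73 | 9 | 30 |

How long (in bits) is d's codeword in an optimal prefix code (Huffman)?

Huffman merges, smallest pair first:
combine f(9), b(13) → 22
combine 22, d(24) → 46
combine g(30), 46 → 76
combine c(47), a(61) → 108
combine e(73), 76 → 149
combine 108, 149 → 257
d sits 4 levels below the root, so its codeword is 4 bits.

4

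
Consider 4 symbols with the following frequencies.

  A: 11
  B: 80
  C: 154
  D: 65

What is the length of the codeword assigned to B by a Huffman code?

2

Huffman merges, smallest pair first:
A(11) + D(65) → 76
76 + B(80) → 156
C(154) + 156 → 310
The subtree containing B is merged 2 times, so code length = 2.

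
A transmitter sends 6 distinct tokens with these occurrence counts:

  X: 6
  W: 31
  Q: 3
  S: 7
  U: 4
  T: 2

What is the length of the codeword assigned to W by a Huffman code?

1

Build the tree from the bottom:
merge T(2) and Q(3): 5
merge U(4) and 5: 9
merge X(6) and S(7): 13
merge 9 and 13: 22
merge 22 and W(31): 53
W is a child of the root — depth 1, so its codeword is a single bit.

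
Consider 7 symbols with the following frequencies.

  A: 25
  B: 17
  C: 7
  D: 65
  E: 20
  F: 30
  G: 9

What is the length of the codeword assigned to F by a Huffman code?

3

Build the tree from the bottom:
merge C(7) and G(9): 16
merge 16 and B(17): 33
merge E(20) and A(25): 45
merge F(30) and 33: 63
merge 45 and 63: 108
merge D(65) and 108: 173
F's leaf is at depth 3, giving a 3-bit codeword.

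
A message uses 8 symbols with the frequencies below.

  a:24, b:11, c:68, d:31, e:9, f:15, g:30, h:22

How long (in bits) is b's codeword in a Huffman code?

4

Huffman merges, smallest pair first:
merge e(9) and b(11): 20
merge f(15) and 20: 35
merge h(22) and a(24): 46
merge g(30) and d(31): 61
merge 35 and 46: 81
merge 61 and c(68): 129
merge 81 and 129: 210
b sits 4 levels below the root, so its codeword is 4 bits.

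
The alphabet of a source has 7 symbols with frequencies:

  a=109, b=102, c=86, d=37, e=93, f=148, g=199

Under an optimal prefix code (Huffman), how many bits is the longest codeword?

Merge the two lowest-weight nodes at each step:
merge d(37) and c(86): 123
merge e(93) and b(102): 195
merge a(109) and 123: 232
merge f(148) and 195: 343
merge g(199) and 232: 431
merge 343 and 431: 774
Maximum depth reached is 4.

4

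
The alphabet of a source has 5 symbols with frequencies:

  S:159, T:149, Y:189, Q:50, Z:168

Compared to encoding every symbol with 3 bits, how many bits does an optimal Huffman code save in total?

516

Fixed-length: 3 bits × 715 symbols = 2145 bits.
Huffman merges:
combine Q(50), T(149) → 199
combine S(159), Z(168) → 327
combine Y(189), 199 → 388
combine 327, 388 → 715
Huffman total = 199 + 327 + 388 + 715 = 1629 bits.
Saving = 2145 − 1629 = 516 bits.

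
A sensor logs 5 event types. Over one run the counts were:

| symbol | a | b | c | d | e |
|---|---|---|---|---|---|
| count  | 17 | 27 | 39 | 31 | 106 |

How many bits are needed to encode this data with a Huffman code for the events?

Greedily combine the two least-frequent nodes:
merge a(17) and b(27): 44
merge d(31) and c(39): 70
merge 44 and 70: 114
merge e(106) and 114: 220
Each symbol's bit-cost is frequency × depth; summing gives 448 bits (equivalently 44 + 70 + 114 + 220).

448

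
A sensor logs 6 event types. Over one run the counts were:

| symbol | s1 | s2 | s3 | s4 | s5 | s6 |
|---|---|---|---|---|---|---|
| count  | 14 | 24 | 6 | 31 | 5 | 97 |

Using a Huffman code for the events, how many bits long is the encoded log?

Build the Huffman tree bottom-up:
combine s5(5), s3(6) → 11
combine 11, s1(14) → 25
combine s2(24), 25 → 49
combine s4(31), 49 → 80
combine 80, s6(97) → 177
The encoded length is the sum of every internal node's weight: 11 + 25 + 49 + 80 + 177 = 342 bits.

342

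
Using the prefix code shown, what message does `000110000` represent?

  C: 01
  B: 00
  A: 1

BCABB

Read left to right; each codeword is recognised as soon as it completes (prefix code):
  00→B | 01→C | 1→A | 00→B | 00→B
Decoded message: BCABB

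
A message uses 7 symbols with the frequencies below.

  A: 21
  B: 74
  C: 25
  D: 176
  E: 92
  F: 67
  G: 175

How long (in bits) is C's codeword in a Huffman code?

Build the tree from the bottom:
A(21) + C(25) → 46
46 + F(67) → 113
B(74) + E(92) → 166
113 + 166 → 279
G(175) + D(176) → 351
279 + 351 → 630
The subtree containing C is merged 4 times, so code length = 4.

4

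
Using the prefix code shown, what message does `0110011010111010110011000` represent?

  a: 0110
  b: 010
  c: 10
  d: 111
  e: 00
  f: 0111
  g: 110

aacdbgae

Read left to right; each codeword is recognised as soon as it completes (prefix code):
  0110→a | 0110→a | 10→c | 111→d | 010→b | 110→g | 0110→a | 00→e
Decoded message: aacdbgae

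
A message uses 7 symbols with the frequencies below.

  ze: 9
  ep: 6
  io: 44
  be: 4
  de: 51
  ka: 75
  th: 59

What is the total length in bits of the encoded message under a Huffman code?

588

Merge the two smallest weights repeatedly:
combine be(4), ep(6) → 10
combine ze(9), 10 → 19
combine 19, io(44) → 63
combine de(51), th(59) → 110
combine 63, ka(75) → 138
combine 110, 138 → 248
Total encoded bits = sum of merged weights = 10 + 19 + 63 + 110 + 138 + 248 = 588.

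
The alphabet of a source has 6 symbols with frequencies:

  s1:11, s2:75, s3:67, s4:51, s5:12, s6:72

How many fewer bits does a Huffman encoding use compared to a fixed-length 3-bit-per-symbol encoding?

191

Fixed-length: 3 bits × 288 symbols = 864 bits.
Huffman merges:
merge s1(11) and s5(12): 23
merge 23 and s4(51): 74
merge s3(67) and s6(72): 139
merge 74 and s2(75): 149
merge 139 and 149: 288
Huffman total = 23 + 74 + 139 + 149 + 288 = 673 bits.
Saving = 864 − 673 = 191 bits.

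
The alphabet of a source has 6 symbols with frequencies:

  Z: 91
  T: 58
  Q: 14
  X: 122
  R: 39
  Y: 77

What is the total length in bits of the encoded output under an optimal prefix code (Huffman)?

966

Build the Huffman tree bottom-up:
Q(14) + R(39) → 53
53 + T(58) → 111
Y(77) + Z(91) → 168
111 + X(122) → 233
168 + 233 → 401
The encoded length is the sum of every internal node's weight: 53 + 111 + 168 + 233 + 401 = 966 bits.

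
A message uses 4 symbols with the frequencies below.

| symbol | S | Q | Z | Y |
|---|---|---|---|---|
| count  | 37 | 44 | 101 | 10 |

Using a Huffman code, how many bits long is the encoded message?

Build the Huffman tree bottom-up:
merge Y(10) and S(37): 47
merge Q(44) and 47: 91
merge 91 and Z(101): 192
The encoded length is the sum of every internal node's weight: 47 + 91 + 192 = 330 bits.

330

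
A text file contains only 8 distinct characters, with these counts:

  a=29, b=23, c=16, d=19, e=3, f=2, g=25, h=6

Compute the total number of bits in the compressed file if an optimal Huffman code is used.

Merge the two smallest weights repeatedly:
combine f(2), e(3) → 5
combine 5, h(6) → 11
combine 11, c(16) → 27
combine d(19), b(23) → 42
combine g(25), 27 → 52
combine a(29), 42 → 71
combine 52, 71 → 123
The encoded length is the sum of every internal node's weight: 5 + 11 + 27 + 42 + 52 + 71 + 123 = 331 bits.

331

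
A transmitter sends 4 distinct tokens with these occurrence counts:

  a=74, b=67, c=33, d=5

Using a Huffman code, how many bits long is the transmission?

Merge the two smallest weights repeatedly:
merge d(5) and c(33): 38
merge 38 and b(67): 105
merge a(74) and 105: 179
Each symbol's bit-cost is frequency × depth; summing gives 322 bits (equivalently 38 + 105 + 179).

322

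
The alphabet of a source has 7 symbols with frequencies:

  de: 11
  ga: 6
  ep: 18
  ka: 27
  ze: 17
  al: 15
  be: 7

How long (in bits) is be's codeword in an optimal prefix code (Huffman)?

Build the tree from the bottom:
merge ga(6) and be(7): 13
merge de(11) and 13: 24
merge al(15) and ze(17): 32
merge ep(18) and 24: 42
merge ka(27) and 32: 59
merge 42 and 59: 101
be sits 4 levels below the root, so its codeword is 4 bits.

4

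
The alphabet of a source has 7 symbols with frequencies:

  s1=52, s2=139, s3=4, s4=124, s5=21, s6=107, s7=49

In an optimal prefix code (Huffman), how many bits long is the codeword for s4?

2

Huffman merges, smallest pair first:
combine s3(4), s5(21) → 25
combine 25, s7(49) → 74
combine s1(52), 74 → 126
combine s6(107), s4(124) → 231
combine 126, s2(139) → 265
combine 231, 265 → 496
s4's leaf is at depth 2, giving a 2-bit codeword.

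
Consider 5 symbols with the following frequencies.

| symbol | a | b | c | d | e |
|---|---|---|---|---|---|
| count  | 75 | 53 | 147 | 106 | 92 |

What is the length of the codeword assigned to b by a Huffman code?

3

Build the tree from the bottom:
b(53) + a(75) → 128
e(92) + d(106) → 198
128 + c(147) → 275
198 + 275 → 473
b's leaf is at depth 3, giving a 3-bit codeword.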